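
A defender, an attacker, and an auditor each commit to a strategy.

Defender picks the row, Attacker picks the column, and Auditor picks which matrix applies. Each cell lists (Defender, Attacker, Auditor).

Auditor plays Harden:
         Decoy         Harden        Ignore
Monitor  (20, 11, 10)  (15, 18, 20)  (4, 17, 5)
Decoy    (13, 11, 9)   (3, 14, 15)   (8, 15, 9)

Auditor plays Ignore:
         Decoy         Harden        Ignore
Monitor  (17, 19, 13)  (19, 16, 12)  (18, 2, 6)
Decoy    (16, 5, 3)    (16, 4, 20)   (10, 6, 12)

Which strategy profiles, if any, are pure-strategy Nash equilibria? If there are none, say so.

The pure Nash equilibria are (Monitor, Decoy, Ignore); (Monitor, Harden, Harden).

Defender against (Decoy, Harden): payoffs 20, 13 → best response Monitor.
Defender against (Decoy, Ignore): payoffs 17, 16 → best response Monitor.
Defender against (Harden, Harden): payoffs 15, 3 → best response Monitor.
Defender against (Harden, Ignore): payoffs 19, 16 → best response Monitor.
Defender against (Ignore, Harden): payoffs 4, 8 → best response Decoy.
Defender against (Ignore, Ignore): payoffs 18, 10 → best response Monitor.
Attacker against (Monitor, Harden): payoffs 11, 18, 17 → best response Harden.
Attacker against (Monitor, Ignore): payoffs 19, 16, 2 → best response Decoy.
Attacker against (Decoy, Harden): payoffs 11, 14, 15 → best response Ignore.
Attacker against (Decoy, Ignore): payoffs 5, 4, 6 → best response Ignore.
Auditor against (Monitor, Decoy): payoffs 10, 13 → best response Ignore.
Auditor against (Monitor, Harden): payoffs 20, 12 → best response Harden.
Auditor against (Monitor, Ignore): payoffs 5, 6 → best response Ignore.
Auditor against (Decoy, Decoy): payoffs 9, 3 → best response Harden.
Auditor against (Decoy, Harden): payoffs 15, 20 → best response Ignore.
Auditor against (Decoy, Ignore): payoffs 9, 12 → best response Ignore.
Mutual best responses: (Monitor, Decoy, Ignore); (Monitor, Harden, Harden).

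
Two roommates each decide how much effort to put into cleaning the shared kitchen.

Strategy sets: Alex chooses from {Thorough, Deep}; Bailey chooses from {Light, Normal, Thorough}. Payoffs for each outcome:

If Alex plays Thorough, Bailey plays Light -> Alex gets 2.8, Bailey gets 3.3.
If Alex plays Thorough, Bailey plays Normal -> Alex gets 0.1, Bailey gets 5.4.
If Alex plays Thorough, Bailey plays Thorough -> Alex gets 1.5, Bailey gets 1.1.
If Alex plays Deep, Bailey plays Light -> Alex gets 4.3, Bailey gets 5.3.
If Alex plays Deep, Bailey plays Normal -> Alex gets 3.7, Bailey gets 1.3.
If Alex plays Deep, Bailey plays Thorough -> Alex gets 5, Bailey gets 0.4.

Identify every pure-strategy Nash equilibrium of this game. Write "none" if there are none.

Mark each player's best response to every combination of opponents' strategies; a profile where every player is best-responding is a pure Nash equilibrium.
Alex against Light: payoffs 2.8, 4.3 → best response Deep.
Alex against Normal: payoffs 0.1, 3.7 → best response Deep.
Alex against Thorough: payoffs 1.5, 5 → best response Deep.
Bailey against Thorough: payoffs 3.3, 5.4, 1.1 → best response Normal.
Bailey against Deep: payoffs 5.3, 1.3, 0.4 → best response Light.
Mutual best responses: (Deep, Light).

Pure NE: (Deep, Light)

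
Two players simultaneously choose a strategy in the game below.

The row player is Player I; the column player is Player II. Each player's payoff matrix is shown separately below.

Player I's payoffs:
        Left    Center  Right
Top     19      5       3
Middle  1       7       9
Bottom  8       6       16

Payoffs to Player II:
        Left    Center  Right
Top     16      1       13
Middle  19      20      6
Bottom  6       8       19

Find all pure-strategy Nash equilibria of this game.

For each player, find the best response to each opponent profile; mutual best responses are the pure NE.
Player I against Left: payoffs 19, 1, 8 → best response Top.
Player I against Center: payoffs 5, 7, 6 → best response Middle.
Player I against Right: payoffs 3, 9, 16 → best response Bottom.
Player II against Top: payoffs 16, 1, 13 → best response Left.
Player II against Middle: payoffs 19, 20, 6 → best response Center.
Player II against Bottom: payoffs 6, 8, 19 → best response Right.
Mutual best responses: (Top, Left); (Middle, Center); (Bottom, Right).

(Top, Left) and (Middle, Center) and (Bottom, Right)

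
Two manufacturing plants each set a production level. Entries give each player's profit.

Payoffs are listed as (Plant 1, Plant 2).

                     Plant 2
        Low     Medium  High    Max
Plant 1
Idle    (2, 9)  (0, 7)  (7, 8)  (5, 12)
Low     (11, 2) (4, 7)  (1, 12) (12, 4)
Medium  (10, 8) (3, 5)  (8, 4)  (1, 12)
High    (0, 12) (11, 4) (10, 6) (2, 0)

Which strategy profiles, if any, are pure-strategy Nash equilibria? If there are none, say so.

No pure-strategy Nash equilibrium.

Mark each player's best response to every combination of opponents' strategies; a profile where every player is best-responding is a pure Nash equilibrium.
Plant 1 against Low: payoffs 2, 11, 10, 0 → best response Low.
Plant 1 against Medium: payoffs 0, 4, 3, 11 → best response High.
Plant 1 against High: payoffs 7, 1, 8, 10 → best response High.
Plant 1 against Max: payoffs 5, 12, 1, 2 → best response Low.
Plant 2 against Idle: payoffs 9, 7, 8, 12 → best response Max.
Plant 2 against Low: payoffs 2, 7, 12, 4 → best response High.
Plant 2 against Medium: payoffs 8, 5, 4, 12 → best response Max.
Plant 2 against High: payoffs 12, 4, 6, 0 → best response Low.
No profile is a mutual best response for all players.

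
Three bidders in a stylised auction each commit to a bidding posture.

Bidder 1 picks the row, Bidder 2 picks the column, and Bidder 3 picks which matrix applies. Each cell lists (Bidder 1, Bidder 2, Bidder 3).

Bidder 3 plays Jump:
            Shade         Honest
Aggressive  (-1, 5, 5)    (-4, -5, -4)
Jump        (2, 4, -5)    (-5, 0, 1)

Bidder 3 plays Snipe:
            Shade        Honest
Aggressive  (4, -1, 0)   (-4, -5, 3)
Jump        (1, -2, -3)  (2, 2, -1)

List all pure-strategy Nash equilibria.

There is no pure-strategy Nash equilibrium.

Bidder 1 against (Shade, Jump): payoffs -1, 2 → best response Jump.
Bidder 1 against (Shade, Snipe): payoffs 4, 1 → best response Aggressive.
Bidder 1 against (Honest, Jump): payoffs -4, -5 → best response Aggressive.
Bidder 1 against (Honest, Snipe): payoffs -4, 2 → best response Jump.
Bidder 2 against (Aggressive, Jump): payoffs 5, -5 → best response Shade.
Bidder 2 against (Aggressive, Snipe): payoffs -1, -5 → best response Shade.
Bidder 2 against (Jump, Jump): payoffs 4, 0 → best response Shade.
Bidder 2 against (Jump, Snipe): payoffs -2, 2 → best response Honest.
Bidder 3 against (Aggressive, Shade): payoffs 5, 0 → best response Jump.
Bidder 3 against (Aggressive, Honest): payoffs -4, 3 → best response Snipe.
Bidder 3 against (Jump, Shade): payoffs -5, -3 → best response Snipe.
Bidder 3 against (Jump, Honest): payoffs 1, -1 → best response Jump.
No profile is a mutual best response for all players.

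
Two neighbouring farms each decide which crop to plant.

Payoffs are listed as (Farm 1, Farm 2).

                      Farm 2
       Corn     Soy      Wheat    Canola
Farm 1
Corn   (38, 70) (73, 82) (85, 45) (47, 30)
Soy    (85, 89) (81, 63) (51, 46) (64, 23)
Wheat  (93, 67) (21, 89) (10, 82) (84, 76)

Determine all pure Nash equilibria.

This game has no pure Nash equilibrium.

Check each profile: it is a Nash equilibrium iff no player can strictly gain by switching unilaterally.
(Corn, Corn): Farm 1 can switch to Soy (38 → 85). Not NE.
(Corn, Soy): Farm 1 can switch to Soy (73 → 81). Not NE.
(Corn, Wheat): Farm 2 can switch to Corn (45 → 70). Not NE.
(Corn, Canola): Farm 1 can switch to Soy (47 → 64). Not NE.
(Soy, Corn): Farm 1 can switch to Wheat (85 → 93). Not NE.
(Soy, Soy): Farm 2 can switch to Corn (63 → 89). Not NE.
(Soy, Wheat): Farm 1 can switch to Corn (51 → 85). Not NE.
(Soy, Canola): Farm 1 can switch to Wheat (64 → 84). Not NE.
(Wheat, Corn): Farm 2 can switch to Soy (67 → 89). Not NE.
(Wheat, Soy): Farm 1 can switch to Corn (21 → 73). Not NE.
(Wheat, Wheat): Farm 1 can switch to Corn (10 → 85). Not NE.
(Wheat, Canola): Farm 2 can switch to Soy (76 → 89). Not NE.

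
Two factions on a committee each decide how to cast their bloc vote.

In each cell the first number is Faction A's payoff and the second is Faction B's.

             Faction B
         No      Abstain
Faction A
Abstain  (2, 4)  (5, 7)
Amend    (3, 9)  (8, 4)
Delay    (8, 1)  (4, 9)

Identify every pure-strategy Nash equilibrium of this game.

Faction A against No: payoffs 2, 3, 8 → best response Delay.
Faction A against Abstain: payoffs 5, 8, 4 → best response Amend.
Faction B against Abstain: payoffs 4, 7 → best response Abstain.
Faction B against Amend: payoffs 9, 4 → best response No.
Faction B against Delay: payoffs 1, 9 → best response Abstain.
No profile is a mutual best response for all players.

none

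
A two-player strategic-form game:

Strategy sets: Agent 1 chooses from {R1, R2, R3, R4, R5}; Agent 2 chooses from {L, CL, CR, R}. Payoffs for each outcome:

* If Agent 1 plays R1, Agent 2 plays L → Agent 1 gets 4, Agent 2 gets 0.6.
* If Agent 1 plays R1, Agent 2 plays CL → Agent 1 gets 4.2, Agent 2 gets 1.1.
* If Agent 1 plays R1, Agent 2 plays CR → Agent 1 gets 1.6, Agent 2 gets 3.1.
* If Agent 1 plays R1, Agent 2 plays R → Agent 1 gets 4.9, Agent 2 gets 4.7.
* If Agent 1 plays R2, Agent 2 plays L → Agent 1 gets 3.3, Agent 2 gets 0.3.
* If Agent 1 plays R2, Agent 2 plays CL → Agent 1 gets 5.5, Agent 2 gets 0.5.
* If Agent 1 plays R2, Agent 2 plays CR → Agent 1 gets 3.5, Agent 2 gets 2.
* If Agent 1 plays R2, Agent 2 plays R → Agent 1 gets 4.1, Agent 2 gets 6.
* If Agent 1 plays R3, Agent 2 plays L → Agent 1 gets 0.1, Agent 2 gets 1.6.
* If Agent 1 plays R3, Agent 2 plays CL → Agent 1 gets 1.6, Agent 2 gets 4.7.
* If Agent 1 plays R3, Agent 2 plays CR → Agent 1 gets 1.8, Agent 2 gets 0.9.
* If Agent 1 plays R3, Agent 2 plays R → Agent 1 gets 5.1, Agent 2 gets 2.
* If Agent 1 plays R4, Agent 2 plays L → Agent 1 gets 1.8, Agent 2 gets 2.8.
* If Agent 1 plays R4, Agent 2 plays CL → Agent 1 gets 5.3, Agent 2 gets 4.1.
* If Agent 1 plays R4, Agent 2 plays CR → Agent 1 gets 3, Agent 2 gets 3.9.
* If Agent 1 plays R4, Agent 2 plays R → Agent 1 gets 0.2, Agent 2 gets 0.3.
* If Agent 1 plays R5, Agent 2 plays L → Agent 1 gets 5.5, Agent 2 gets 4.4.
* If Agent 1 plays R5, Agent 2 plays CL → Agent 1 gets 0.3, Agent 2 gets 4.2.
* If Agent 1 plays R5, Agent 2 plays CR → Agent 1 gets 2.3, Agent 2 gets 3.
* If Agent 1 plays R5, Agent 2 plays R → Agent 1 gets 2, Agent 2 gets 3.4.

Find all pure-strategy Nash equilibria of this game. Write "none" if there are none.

(R5, L)

(R1, L): Agent 1 can switch to R5 (4 → 5.5). Not NE.
(R1, CL): Agent 1 can switch to R2 (4.2 → 5.5). Not NE.
(R1, CR): Agent 1 can switch to R2 (1.6 → 3.5). Not NE.
(R1, R): Agent 1 can switch to R3 (4.9 → 5.1). Not NE.
(R2, L): Agent 1 can switch to R1 (3.3 → 4). Not NE.
(R2, CL): Agent 2 can switch to CR (0.5 → 2). Not NE.
(R2, CR): Agent 2 can switch to R (2 → 6). Not NE.
(R2, R): Agent 1 can switch to R1 (4.1 → 4.9). Not NE.
(R3, L): Agent 1 can switch to R1 (0.1 → 4). Not NE.
(R3, CL): Agent 1 can switch to R1 (1.6 → 4.2). Not NE.
(R3, CR): Agent 1 can switch to R2 (1.8 → 3.5). Not NE.
(R3, R): Agent 2 can switch to CL (2 → 4.7). Not NE.
(R5, L): Agent 1 gets 5.5, best alternative 4; Agent 2 gets 4.4, best alternative 4.2. No profitable deviation — NE.
(The remaining 7 profiles each have a profitable deviation by the same check.)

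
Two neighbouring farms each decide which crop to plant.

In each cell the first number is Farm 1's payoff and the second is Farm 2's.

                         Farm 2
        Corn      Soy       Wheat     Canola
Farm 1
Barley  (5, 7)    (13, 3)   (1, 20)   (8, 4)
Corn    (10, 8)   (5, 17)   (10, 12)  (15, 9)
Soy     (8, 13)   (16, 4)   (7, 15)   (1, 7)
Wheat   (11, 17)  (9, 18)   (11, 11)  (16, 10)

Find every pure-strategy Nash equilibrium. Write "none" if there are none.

none

Farm 1 against Corn: payoffs 5, 10, 8, 11 → best response Wheat.
Farm 1 against Soy: payoffs 13, 5, 16, 9 → best response Soy.
Farm 1 against Wheat: payoffs 1, 10, 7, 11 → best response Wheat.
Farm 1 against Canola: payoffs 8, 15, 1, 16 → best response Wheat.
Farm 2 against Barley: payoffs 7, 3, 20, 4 → best response Wheat.
Farm 2 against Corn: payoffs 8, 17, 12, 9 → best response Soy.
Farm 2 against Soy: payoffs 13, 4, 15, 7 → best response Wheat.
Farm 2 against Wheat: payoffs 17, 18, 11, 10 → best response Soy.
No profile is a mutual best response for all players.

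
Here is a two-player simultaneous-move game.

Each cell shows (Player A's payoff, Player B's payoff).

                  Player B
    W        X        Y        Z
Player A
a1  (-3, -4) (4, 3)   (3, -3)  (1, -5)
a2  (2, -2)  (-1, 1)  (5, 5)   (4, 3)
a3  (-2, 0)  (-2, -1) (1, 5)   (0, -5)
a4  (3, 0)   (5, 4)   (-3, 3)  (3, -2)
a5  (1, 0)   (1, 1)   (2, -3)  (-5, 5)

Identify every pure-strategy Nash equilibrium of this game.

Player A against W: payoffs -3, 2, -2, 3, 1 → best response a4.
Player A against X: payoffs 4, -1, -2, 5, 1 → best response a4.
Player A against Y: payoffs 3, 5, 1, -3, 2 → best response a2.
Player A against Z: payoffs 1, 4, 0, 3, -5 → best response a2.
Player B against a1: payoffs -4, 3, -3, -5 → best response X.
Player B against a2: payoffs -2, 1, 5, 3 → best response Y.
Player B against a3: payoffs 0, -1, 5, -5 → best response Y.
Player B against a4: payoffs 0, 4, 3, -2 → best response X.
Player B against a5: payoffs 0, 1, -3, 5 → best response Z.
Mutual best responses: (a2, Y); (a4, X).

Pure-strategy Nash equilibria: (a2, Y); (a4, X)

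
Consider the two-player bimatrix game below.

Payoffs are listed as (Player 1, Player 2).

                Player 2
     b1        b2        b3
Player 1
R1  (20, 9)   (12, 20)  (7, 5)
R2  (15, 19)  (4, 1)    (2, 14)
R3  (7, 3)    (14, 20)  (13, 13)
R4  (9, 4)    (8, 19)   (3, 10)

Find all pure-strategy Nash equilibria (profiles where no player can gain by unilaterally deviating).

Check each profile: it is a Nash equilibrium iff no player can strictly gain by switching unilaterally.
(R1, b1): Player 2 can switch to b2 (9 → 20). Not NE.
(R1, b2): Player 1 can switch to R3 (12 → 14). Not NE.
(R1, b3): Player 1 can switch to R3 (7 → 13). Not NE.
(R2, b1): Player 1 can switch to R1 (15 → 20). Not NE.
(R2, b2): Player 1 can switch to R1 (4 → 12). Not NE.
(R2, b3): Player 1 can switch to R1 (2 → 7). Not NE.
(R3, b1): Player 1 can switch to R1 (7 → 20). Not NE.
(R3, b2): Player 1 gets 14, best alternative 12; Player 2 gets 20, best alternative 13. No profitable deviation — NE.
(R3, b3): Player 2 can switch to b2 (13 → 20). Not NE.
(The remaining 3 profiles each have a profitable deviation by the same check.)

The unique pure-strategy Nash equilibrium is (R3, b2).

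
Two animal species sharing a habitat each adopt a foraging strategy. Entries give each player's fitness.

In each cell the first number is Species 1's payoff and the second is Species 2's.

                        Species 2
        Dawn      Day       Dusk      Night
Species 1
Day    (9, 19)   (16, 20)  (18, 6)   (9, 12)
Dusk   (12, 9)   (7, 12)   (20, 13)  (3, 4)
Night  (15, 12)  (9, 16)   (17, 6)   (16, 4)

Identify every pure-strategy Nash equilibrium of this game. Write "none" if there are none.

(Day, Day), (Dusk, Dusk)

Species 1 against Dawn: payoffs 9, 12, 15 → best response Night.
Species 1 against Day: payoffs 16, 7, 9 → best response Day.
Species 1 against Dusk: payoffs 18, 20, 17 → best response Dusk.
Species 1 against Night: payoffs 9, 3, 16 → best response Night.
Species 2 against Day: payoffs 19, 20, 6, 12 → best response Day.
Species 2 against Dusk: payoffs 9, 12, 13, 4 → best response Dusk.
Species 2 against Night: payoffs 12, 16, 6, 4 → best response Day.
Mutual best responses: (Day, Day); (Dusk, Dusk).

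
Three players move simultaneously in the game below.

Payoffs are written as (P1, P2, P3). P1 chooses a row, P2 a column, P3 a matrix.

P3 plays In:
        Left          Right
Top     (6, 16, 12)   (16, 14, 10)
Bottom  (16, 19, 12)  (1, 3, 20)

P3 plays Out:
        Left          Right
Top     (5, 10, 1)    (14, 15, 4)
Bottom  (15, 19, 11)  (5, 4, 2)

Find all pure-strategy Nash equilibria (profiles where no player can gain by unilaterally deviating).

(Top, Left, In): P1 can switch to Bottom (6 → 16). Not NE.
(Top, Left, Out): P1 can switch to Bottom (5 → 15). Not NE.
(Top, Right, In): P2 can switch to Left (14 → 16). Not NE.
(Top, Right, Out): P3 can switch to In (4 → 10). Not NE.
(Bottom, Left, In): P1 gets 16, best alternative 6; P2 gets 19, best alternative 3; P3 gets 12, best alternative 11. No profitable deviation — NE.
(Bottom, Left, Out): P3 can switch to In (11 → 12). Not NE.
(Bottom, Right, In): P1 can switch to Top (1 → 16). Not NE.
(The remaining 1 profile has a profitable deviation by the same check.)

The unique pure-strategy Nash equilibrium is (Bottom, Left, In).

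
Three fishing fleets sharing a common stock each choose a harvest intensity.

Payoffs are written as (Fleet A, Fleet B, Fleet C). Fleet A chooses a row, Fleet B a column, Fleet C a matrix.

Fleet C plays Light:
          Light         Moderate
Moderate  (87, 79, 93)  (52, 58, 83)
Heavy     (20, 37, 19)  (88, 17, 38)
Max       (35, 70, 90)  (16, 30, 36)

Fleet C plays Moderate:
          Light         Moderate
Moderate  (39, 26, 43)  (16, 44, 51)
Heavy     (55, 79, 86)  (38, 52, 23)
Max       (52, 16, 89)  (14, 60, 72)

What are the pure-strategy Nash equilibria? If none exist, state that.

Fleet A against (Light, Light): payoffs 87, 20, 35 → best response Moderate.
Fleet A against (Light, Moderate): payoffs 39, 55, 52 → best response Heavy.
Fleet A against (Moderate, Light): payoffs 52, 88, 16 → best response Heavy.
Fleet A against (Moderate, Moderate): payoffs 16, 38, 14 → best response Heavy.
Fleet B against (Moderate, Light): payoffs 79, 58 → best response Light.
Fleet B against (Moderate, Moderate): payoffs 26, 44 → best response Moderate.
Fleet B against (Heavy, Light): payoffs 37, 17 → best response Light.
Fleet B against (Heavy, Moderate): payoffs 79, 52 → best response Light.
Fleet B against (Max, Light): payoffs 70, 30 → best response Light.
Fleet B against (Max, Moderate): payoffs 16, 60 → best response Moderate.
Fleet C against (Moderate, Light): payoffs 93, 43 → best response Light.
Fleet C against (Moderate, Moderate): payoffs 83, 51 → best response Light.
Fleet C against (Heavy, Light): payoffs 19, 86 → best response Moderate.
Fleet C against (Heavy, Moderate): payoffs 38, 23 → best response Light.
Fleet C against (Max, Light): payoffs 90, 89 → best response Light.
Fleet C against (Max, Moderate): payoffs 36, 72 → best response Moderate.
Mutual best responses: (Moderate, Light, Light); (Heavy, Light, Moderate).

(Moderate, Light, Light), (Heavy, Light, Moderate)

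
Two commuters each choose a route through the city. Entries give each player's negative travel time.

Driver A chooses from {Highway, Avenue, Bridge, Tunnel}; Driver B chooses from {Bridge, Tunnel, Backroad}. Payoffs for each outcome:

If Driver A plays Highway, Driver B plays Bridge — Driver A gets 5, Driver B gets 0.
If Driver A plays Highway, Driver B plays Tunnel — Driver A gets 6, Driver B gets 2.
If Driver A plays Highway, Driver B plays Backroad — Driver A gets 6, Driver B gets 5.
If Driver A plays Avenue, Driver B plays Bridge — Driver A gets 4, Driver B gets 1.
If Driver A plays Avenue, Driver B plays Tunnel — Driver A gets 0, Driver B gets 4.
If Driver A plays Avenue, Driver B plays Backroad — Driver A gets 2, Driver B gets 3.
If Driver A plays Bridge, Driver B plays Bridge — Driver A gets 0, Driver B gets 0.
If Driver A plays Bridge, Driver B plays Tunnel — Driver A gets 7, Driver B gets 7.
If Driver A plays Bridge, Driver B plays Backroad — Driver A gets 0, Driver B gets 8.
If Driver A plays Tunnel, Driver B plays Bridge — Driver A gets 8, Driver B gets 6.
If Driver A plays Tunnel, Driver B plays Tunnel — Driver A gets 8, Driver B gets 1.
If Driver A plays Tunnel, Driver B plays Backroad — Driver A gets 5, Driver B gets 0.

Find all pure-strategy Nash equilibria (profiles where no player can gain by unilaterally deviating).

(Highway, Bridge): Driver A can switch to Tunnel (5 → 8). Not NE.
(Highway, Tunnel): Driver A can switch to Bridge (6 → 7). Not NE.
(Highway, Backroad): Driver A gets 6, best alternative 5; Driver B gets 5, best alternative 2. No profitable deviation — NE.
(Avenue, Bridge): Driver A can switch to Highway (4 → 5). Not NE.
(Avenue, Tunnel): Driver A can switch to Highway (0 → 6). Not NE.
(Avenue, Backroad): Driver A can switch to Highway (2 → 6). Not NE.
(Bridge, Bridge): Driver A can switch to Highway (0 → 5). Not NE.
(Bridge, Tunnel): Driver A can switch to Tunnel (7 → 8). Not NE.
(Bridge, Backroad): Driver A can switch to Highway (0 → 6). Not NE.
(Tunnel, Bridge): Driver A gets 8, best alternative 5; Driver B gets 6, best alternative 1. No profitable deviation — NE.
(Tunnel, Tunnel): Driver B can switch to Bridge (1 → 6). Not NE.
(Tunnel, Backroad): Driver A can switch to Highway (5 → 6). Not NE.

The pure Nash equilibria are (Highway, Backroad) and (Tunnel, Bridge).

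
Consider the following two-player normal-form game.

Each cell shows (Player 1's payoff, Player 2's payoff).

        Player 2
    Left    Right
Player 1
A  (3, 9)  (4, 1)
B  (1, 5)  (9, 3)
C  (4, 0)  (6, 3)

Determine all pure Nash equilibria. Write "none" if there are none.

No pure-strategy Nash equilibrium.

Player 1 against Left: payoffs 3, 1, 4 → best response C.
Player 1 against Right: payoffs 4, 9, 6 → best response B.
Player 2 against A: payoffs 9, 1 → best response Left.
Player 2 against B: payoffs 5, 3 → best response Left.
Player 2 against C: payoffs 0, 3 → best response Right.
No profile is a mutual best response for all players.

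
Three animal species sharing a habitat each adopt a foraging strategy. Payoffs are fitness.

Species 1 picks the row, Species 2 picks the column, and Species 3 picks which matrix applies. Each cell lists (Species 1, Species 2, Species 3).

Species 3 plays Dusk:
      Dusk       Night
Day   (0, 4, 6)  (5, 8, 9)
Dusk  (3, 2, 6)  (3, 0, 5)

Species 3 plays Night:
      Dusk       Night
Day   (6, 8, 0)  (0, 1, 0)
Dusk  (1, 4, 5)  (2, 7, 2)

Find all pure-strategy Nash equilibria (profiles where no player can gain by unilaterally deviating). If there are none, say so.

Mark each player's best response to every combination of opponents' strategies; a profile where every player is best-responding is a pure Nash equilibrium.
Species 1 against (Dusk, Dusk): payoffs 0, 3 → best response Dusk.
Species 1 against (Dusk, Night): payoffs 6, 1 → best response Day.
Species 1 against (Night, Dusk): payoffs 5, 3 → best response Day.
Species 1 against (Night, Night): payoffs 0, 2 → best response Dusk.
Species 2 against (Day, Dusk): payoffs 4, 8 → best response Night.
Species 2 against (Day, Night): payoffs 8, 1 → best response Dusk.
Species 2 against (Dusk, Dusk): payoffs 2, 0 → best response Dusk.
Species 2 against (Dusk, Night): payoffs 4, 7 → best response Night.
Species 3 against (Day, Dusk): payoffs 6, 0 → best response Dusk.
Species 3 against (Day, Night): payoffs 9, 0 → best response Dusk.
Species 3 against (Dusk, Dusk): payoffs 6, 5 → best response Dusk.
Species 3 against (Dusk, Night): payoffs 5, 2 → best response Dusk.
Mutual best responses: (Day, Night, Dusk); (Dusk, Dusk, Dusk).

Pure-strategy Nash equilibria: (Day, Night, Dusk) and (Dusk, Dusk, Dusk)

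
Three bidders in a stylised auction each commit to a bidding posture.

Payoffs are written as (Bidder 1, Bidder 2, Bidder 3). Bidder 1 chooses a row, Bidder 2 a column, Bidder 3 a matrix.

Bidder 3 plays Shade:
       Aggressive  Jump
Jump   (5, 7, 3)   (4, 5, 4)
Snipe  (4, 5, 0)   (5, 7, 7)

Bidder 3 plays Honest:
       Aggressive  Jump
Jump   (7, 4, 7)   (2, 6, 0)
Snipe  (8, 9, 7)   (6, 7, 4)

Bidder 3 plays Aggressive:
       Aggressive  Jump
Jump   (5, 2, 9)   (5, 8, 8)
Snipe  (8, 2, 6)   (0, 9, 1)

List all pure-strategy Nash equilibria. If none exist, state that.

(Jump, Jump, Aggressive), (Snipe, Aggressive, Honest), (Snipe, Jump, Shade)

(Jump, Aggressive, Shade): Bidder 3 can switch to Honest (3 → 7). Not NE.
(Jump, Aggressive, Honest): Bidder 1 can switch to Snipe (7 → 8). Not NE.
(Jump, Aggressive, Aggressive): Bidder 1 can switch to Snipe (5 → 8). Not NE.
(Jump, Jump, Shade): Bidder 1 can switch to Snipe (4 → 5). Not NE.
(Jump, Jump, Honest): Bidder 1 can switch to Snipe (2 → 6). Not NE.
(Jump, Jump, Aggressive): Bidder 1 gets 5, best alternative 0; Bidder 2 gets 8, best alternative 2; Bidder 3 gets 8, best alternative 4. No profitable deviation — NE.
(Snipe, Aggressive, Shade): Bidder 1 can switch to Jump (4 → 5). Not NE.
(Snipe, Aggressive, Honest): Bidder 1 gets 8, best alternative 7; Bidder 2 gets 9, best alternative 7; Bidder 3 gets 7, best alternative 6. No profitable deviation — NE.
(Snipe, Aggressive, Aggressive): Bidder 2 can switch to Jump (2 → 9). Not NE.
(Snipe, Jump, Shade): Bidder 1 gets 5, best alternative 4; Bidder 2 gets 7, best alternative 5; Bidder 3 gets 7, best alternative 4. No profitable deviation — NE.
(Snipe, Jump, Honest): Bidder 2 can switch to Aggressive (7 → 9). Not NE.
(Snipe, Jump, Aggressive): Bidder 1 can switch to Jump (0 → 5). Not NE.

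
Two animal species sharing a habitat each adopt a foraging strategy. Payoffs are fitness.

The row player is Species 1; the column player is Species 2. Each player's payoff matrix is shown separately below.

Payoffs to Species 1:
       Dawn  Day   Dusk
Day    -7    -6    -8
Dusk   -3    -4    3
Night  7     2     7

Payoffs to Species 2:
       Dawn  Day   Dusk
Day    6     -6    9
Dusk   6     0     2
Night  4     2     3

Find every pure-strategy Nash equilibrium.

(Night, Dawn)

(Day, Dawn): Species 1 can switch to Dusk (-7 → -3). Not NE.
(Day, Day): Species 1 can switch to Dusk (-6 → -4). Not NE.
(Day, Dusk): Species 1 can switch to Dusk (-8 → 3). Not NE.
(Dusk, Dawn): Species 1 can switch to Night (-3 → 7). Not NE.
(Dusk, Day): Species 1 can switch to Night (-4 → 2). Not NE.
(Dusk, Dusk): Species 1 can switch to Night (3 → 7). Not NE.
(Night, Dawn): Species 1 gets 7, best alternative -3; Species 2 gets 4, best alternative 3. No profitable deviation — NE.
(Night, Day): Species 2 can switch to Dawn (2 → 4). Not NE.
(Night, Dusk): Species 2 can switch to Dawn (3 → 4). Not NE.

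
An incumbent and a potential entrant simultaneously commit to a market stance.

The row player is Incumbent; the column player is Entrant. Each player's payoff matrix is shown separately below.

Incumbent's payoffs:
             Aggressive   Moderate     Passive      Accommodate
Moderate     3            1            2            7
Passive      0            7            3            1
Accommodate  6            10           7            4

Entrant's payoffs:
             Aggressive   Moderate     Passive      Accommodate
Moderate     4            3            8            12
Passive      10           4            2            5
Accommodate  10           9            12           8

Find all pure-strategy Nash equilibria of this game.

Incumbent against Aggressive: payoffs 3, 0, 6 → best response Accommodate.
Incumbent against Moderate: payoffs 1, 7, 10 → best response Accommodate.
Incumbent against Passive: payoffs 2, 3, 7 → best response Accommodate.
Incumbent against Accommodate: payoffs 7, 1, 4 → best response Moderate.
Entrant against Moderate: payoffs 4, 3, 8, 12 → best response Accommodate.
Entrant against Passive: payoffs 10, 4, 2, 5 → best response Aggressive.
Entrant against Accommodate: payoffs 10, 9, 12, 8 → best response Passive.
Mutual best responses: (Moderate, Accommodate); (Accommodate, Passive).

The pure Nash equilibria are (Moderate, Accommodate), (Accommodate, Passive).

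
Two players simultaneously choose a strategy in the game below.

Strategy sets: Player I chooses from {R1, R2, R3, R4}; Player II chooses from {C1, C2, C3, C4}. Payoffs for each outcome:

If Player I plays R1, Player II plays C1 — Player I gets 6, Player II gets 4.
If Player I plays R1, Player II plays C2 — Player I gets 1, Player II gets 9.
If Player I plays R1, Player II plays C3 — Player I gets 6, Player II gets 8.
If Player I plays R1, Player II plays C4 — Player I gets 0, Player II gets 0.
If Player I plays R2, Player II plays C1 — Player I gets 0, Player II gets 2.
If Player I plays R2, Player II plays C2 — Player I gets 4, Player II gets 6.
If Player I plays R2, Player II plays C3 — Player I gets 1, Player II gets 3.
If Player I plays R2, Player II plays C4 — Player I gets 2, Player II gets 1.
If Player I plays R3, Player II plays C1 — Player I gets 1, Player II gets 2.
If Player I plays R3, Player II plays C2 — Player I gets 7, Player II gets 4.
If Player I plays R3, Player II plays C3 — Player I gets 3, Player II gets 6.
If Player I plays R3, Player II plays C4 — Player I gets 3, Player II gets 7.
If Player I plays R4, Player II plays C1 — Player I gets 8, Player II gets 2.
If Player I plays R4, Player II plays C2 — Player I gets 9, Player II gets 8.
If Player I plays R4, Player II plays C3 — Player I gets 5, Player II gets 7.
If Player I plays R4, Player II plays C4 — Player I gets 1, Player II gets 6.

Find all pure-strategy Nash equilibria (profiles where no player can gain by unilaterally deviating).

The pure Nash equilibria are (R3, C4), (R4, C2).

Check each profile: it is a Nash equilibrium iff no player can strictly gain by switching unilaterally.
(R1, C1): Player I can switch to R4 (6 → 8). Not NE.
(R1, C2): Player I can switch to R2 (1 → 4). Not NE.
(R1, C3): Player II can switch to C2 (8 → 9). Not NE.
(R1, C4): Player I can switch to R2 (0 → 2). Not NE.
(R2, C1): Player I can switch to R1 (0 → 6). Not NE.
(R2, C2): Player I can switch to R3 (4 → 7). Not NE.
(R2, C3): Player I can switch to R1 (1 → 6). Not NE.
(R2, C4): Player I can switch to R3 (2 → 3). Not NE.
(R3, C1): Player I can switch to R1 (1 → 6). Not NE.
(R3, C2): Player I can switch to R4 (7 → 9). Not NE.
(R3, C4): Player I gets 3, best alternative 2; Player II gets 7, best alternative 6. No profitable deviation — NE.
(R4, C2): Player I gets 9, best alternative 7; Player II gets 8, best alternative 7. No profitable deviation — NE.
(The remaining 4 profiles each have a profitable deviation by the same check.)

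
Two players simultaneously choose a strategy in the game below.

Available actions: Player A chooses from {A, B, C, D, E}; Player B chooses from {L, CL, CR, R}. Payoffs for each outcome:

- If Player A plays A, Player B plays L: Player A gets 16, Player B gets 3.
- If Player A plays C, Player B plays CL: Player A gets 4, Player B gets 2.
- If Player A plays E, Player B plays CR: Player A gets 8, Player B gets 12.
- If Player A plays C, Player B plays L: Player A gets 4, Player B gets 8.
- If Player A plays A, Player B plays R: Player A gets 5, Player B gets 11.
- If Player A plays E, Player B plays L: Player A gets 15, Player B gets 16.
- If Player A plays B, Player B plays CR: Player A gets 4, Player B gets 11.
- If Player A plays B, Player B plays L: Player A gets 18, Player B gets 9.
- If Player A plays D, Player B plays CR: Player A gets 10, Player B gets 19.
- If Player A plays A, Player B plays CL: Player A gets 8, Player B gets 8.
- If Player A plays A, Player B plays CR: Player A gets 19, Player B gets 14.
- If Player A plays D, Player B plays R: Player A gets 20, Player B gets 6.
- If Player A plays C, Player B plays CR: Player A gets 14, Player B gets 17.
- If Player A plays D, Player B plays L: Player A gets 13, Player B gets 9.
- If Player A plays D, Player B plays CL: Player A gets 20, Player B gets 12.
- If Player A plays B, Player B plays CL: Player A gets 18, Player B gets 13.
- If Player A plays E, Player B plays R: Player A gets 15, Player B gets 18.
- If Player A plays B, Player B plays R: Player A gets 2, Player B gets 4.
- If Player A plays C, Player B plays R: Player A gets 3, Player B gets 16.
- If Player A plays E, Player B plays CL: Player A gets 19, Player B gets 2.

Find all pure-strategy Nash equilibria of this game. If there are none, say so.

(A, CR)

Player A against L: payoffs 16, 18, 4, 13, 15 → best response B.
Player A against CL: payoffs 8, 18, 4, 20, 19 → best response D.
Player A against CR: payoffs 19, 4, 14, 10, 8 → best response A.
Player A against R: payoffs 5, 2, 3, 20, 15 → best response D.
Player B against A: payoffs 3, 8, 14, 11 → best response CR.
Player B against B: payoffs 9, 13, 11, 4 → best response CL.
Player B against C: payoffs 8, 2, 17, 16 → best response CR.
Player B against D: payoffs 9, 12, 19, 6 → best response CR.
Player B against E: payoffs 16, 2, 12, 18 → best response R.
Mutual best responses: (A, CR).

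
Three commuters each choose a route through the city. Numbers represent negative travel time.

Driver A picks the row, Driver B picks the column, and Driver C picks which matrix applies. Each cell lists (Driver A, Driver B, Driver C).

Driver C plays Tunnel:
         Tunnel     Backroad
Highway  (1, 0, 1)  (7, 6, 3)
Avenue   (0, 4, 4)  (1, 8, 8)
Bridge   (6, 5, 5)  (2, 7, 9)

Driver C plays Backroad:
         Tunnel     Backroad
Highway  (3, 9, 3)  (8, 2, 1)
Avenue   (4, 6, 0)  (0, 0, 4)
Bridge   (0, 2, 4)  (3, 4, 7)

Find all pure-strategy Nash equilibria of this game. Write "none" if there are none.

For each strategy profile, look for a profitable unilateral deviation.
(Highway, Tunnel, Tunnel): Driver A can switch to Bridge (1 → 6). Not NE.
(Highway, Tunnel, Backroad): Driver A can switch to Avenue (3 → 4). Not NE.
(Highway, Backroad, Tunnel): Driver A gets 7, best alternative 2; Driver B gets 6, best alternative 0; Driver C gets 3, best alternative 1. No profitable deviation — NE.
(Highway, Backroad, Backroad): Driver B can switch to Tunnel (2 → 9). Not NE.
(Avenue, Tunnel, Tunnel): Driver A can switch to Highway (0 → 1). Not NE.
(Avenue, Tunnel, Backroad): Driver C can switch to Tunnel (0 → 4). Not NE.
(Avenue, Backroad, Tunnel): Driver A can switch to Highway (1 → 7). Not NE.
(Avenue, Backroad, Backroad): Driver A can switch to Highway (0 → 8). Not NE.
(Bridge, Tunnel, Tunnel): Driver B can switch to Backroad (5 → 7). Not NE.
(The remaining 3 profiles each have a profitable deviation by the same check.)

Pure NE: (Highway, Backroad, Tunnel)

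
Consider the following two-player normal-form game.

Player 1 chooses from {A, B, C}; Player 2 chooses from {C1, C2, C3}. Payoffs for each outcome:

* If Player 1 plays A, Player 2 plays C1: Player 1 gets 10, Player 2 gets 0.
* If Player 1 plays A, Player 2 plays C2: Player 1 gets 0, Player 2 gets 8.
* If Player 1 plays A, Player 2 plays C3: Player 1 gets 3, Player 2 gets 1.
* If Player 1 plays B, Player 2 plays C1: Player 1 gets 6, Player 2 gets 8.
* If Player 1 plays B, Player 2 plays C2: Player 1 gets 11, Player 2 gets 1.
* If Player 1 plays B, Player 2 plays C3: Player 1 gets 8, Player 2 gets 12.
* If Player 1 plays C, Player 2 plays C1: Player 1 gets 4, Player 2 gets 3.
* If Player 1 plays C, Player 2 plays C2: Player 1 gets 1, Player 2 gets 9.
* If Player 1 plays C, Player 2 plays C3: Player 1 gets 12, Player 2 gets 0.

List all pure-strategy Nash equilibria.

No pure-strategy Nash equilibrium.

(A, C1): Player 2 can switch to C2 (0 → 8). Not NE.
(A, C2): Player 1 can switch to B (0 → 11). Not NE.
(A, C3): Player 1 can switch to B (3 → 8). Not NE.
(B, C1): Player 1 can switch to A (6 → 10). Not NE.
(B, C2): Player 2 can switch to C1 (1 → 8). Not NE.
(B, C3): Player 1 can switch to C (8 → 12). Not NE.
(C, C1): Player 1 can switch to A (4 → 10). Not NE.
(C, C2): Player 1 can switch to B (1 → 11). Not NE.
(The remaining 1 profile has a profitable deviation by the same check.)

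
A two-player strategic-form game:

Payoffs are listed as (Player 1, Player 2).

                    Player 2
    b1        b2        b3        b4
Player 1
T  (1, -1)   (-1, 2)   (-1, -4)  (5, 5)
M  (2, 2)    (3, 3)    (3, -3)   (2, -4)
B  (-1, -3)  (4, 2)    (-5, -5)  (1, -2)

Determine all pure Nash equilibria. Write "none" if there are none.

Pure-strategy Nash equilibria: (T, b4), (B, b2)

For each player, find the best response to each opponent profile; mutual best responses are the pure NE.
Player 1 against b1: payoffs 1, 2, -1 → best response M.
Player 1 against b2: payoffs -1, 3, 4 → best response B.
Player 1 against b3: payoffs -1, 3, -5 → best response M.
Player 1 against b4: payoffs 5, 2, 1 → best response T.
Player 2 against T: payoffs -1, 2, -4, 5 → best response b4.
Player 2 against M: payoffs 2, 3, -3, -4 → best response b2.
Player 2 against B: payoffs -3, 2, -5, -2 → best response b2.
Mutual best responses: (T, b4); (B, b2).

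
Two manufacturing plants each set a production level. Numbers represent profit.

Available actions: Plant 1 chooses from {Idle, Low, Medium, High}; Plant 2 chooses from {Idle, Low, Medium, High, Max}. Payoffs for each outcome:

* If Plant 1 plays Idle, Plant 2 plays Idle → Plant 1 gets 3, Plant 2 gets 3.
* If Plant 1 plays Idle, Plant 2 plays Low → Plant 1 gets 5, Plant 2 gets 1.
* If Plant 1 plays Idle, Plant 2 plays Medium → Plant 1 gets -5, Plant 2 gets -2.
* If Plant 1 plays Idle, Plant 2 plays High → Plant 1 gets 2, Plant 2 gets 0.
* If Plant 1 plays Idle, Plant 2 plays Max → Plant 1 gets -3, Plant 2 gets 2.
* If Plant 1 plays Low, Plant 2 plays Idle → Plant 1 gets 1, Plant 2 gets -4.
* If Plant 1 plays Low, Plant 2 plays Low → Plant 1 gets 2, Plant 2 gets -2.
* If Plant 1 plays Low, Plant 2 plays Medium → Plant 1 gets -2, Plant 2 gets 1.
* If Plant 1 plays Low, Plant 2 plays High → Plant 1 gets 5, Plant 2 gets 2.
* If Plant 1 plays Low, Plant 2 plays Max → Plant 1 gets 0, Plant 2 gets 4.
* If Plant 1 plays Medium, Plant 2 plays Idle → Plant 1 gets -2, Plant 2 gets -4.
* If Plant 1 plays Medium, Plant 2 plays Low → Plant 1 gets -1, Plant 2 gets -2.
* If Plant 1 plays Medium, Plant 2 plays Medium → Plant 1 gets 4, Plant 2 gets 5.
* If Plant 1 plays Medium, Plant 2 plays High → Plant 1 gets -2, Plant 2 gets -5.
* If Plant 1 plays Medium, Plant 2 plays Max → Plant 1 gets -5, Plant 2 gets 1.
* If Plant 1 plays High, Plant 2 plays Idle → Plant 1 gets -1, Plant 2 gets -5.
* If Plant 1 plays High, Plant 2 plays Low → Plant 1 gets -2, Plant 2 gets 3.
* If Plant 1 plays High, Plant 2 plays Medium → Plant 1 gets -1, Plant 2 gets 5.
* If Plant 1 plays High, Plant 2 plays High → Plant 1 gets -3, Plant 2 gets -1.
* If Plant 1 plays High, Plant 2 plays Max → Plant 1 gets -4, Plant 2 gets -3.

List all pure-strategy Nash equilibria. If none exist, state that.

(Idle, Idle): Plant 1 gets 3, best alternative 1; Plant 2 gets 3, best alternative 2. No profitable deviation — NE.
(Idle, Low): Plant 2 can switch to Idle (1 → 3). Not NE.
(Idle, Medium): Plant 1 can switch to Low (-5 → -2). Not NE.
(Idle, High): Plant 1 can switch to Low (2 → 5). Not NE.
(Idle, Max): Plant 1 can switch to Low (-3 → 0). Not NE.
(Low, Idle): Plant 1 can switch to Idle (1 → 3). Not NE.
(Low, Low): Plant 1 can switch to Idle (2 → 5). Not NE.
(Low, Medium): Plant 1 can switch to Medium (-2 → 4). Not NE.
(Low, High): Plant 2 can switch to Max (2 → 4). Not NE.
(Low, Max): Plant 1 gets 0, best alternative -3; Plant 2 gets 4, best alternative 2. No profitable deviation — NE.
(Medium, Idle): Plant 1 can switch to Idle (-2 → 3). Not NE.
(Medium, Low): Plant 1 can switch to Idle (-1 → 5). Not NE.
(Medium, Medium): Plant 1 gets 4, best alternative -1; Plant 2 gets 5, best alternative 1. No profitable deviation — NE.
(The remaining 7 profiles each have a profitable deviation by the same check.)

(Idle, Idle) and (Low, Max) and (Medium, Medium)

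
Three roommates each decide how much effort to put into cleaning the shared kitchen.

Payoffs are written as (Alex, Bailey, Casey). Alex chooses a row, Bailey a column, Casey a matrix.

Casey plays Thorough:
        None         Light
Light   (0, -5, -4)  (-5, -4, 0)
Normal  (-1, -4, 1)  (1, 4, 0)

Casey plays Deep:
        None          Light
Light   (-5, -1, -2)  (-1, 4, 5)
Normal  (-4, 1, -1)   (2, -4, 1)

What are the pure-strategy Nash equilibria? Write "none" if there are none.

(Light, None, Thorough): Bailey can switch to Light (-5 → -4). Not NE.
(Light, None, Deep): Alex can switch to Normal (-5 → -4). Not NE.
(Light, Light, Thorough): Alex can switch to Normal (-5 → 1). Not NE.
(Light, Light, Deep): Alex can switch to Normal (-1 → 2). Not NE.
(Normal, None, Thorough): Alex can switch to Light (-1 → 0). Not NE.
(Normal, None, Deep): Casey can switch to Thorough (-1 → 1). Not NE.
(Normal, Light, Thorough): Casey can switch to Deep (0 → 1). Not NE.
(Normal, Light, Deep): Bailey can switch to None (-4 → 1). Not NE.

No pure-strategy Nash equilibrium.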